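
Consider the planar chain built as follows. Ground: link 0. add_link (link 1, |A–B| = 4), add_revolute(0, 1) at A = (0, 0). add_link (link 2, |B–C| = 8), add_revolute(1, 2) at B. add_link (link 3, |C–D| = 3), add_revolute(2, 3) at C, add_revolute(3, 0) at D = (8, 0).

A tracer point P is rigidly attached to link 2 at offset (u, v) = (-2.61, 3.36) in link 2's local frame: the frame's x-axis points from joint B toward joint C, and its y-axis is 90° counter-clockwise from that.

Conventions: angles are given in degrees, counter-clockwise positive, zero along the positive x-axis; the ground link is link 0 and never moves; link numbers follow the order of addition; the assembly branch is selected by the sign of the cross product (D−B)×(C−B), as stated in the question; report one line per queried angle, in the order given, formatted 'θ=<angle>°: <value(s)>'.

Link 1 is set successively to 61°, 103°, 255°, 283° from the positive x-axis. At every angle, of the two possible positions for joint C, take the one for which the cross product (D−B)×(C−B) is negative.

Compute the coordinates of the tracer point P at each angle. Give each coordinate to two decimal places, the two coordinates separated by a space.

A=(0,0), D=(8.00,0)
θ=61°: B = A + 4.00·(cos61°, sin61°) = (1.9392, 3.4985)
θ=61°: |BD| = 6.9980
θ=61°: circle(B,8.00) ∩ circle(D,3.00): a=7.4287, h=2.9689
θ=61°:   candidates: C₊=(9.8572,2.3560) cross=20.777; C₋=(6.8888,-2.7866) cross=-20.777
θ=61°:   branch - wants cross < 0 → take C=(6.8888,-2.7866) (cross=-20.777)
θ=61°: ex = (C−B)/|BC| = (0.6187,-0.7856); ey = (0.7856,0.6187)
θ=61°: P = B + -2.61·ex + 3.36·ey = (2.9642,7.6278)
θ=103°: B = A + 4.00·(cos103°, sin103°) = (-0.8998, 3.8975)
θ=103°: |BD| = 9.7158
θ=103°: circle(B,8.00) ∩ circle(D,3.00): a=7.6883, h=2.2112
θ=103°:   candidates: C₊=(7.0298,2.8388) cross=21.484; C₋=(5.2558,-1.2122) cross=-21.484
θ=103°:   branch - wants cross < 0 → take C=(5.2558,-1.2122) (cross=-21.484)
θ=103°: ex = (C−B)/|BC| = (0.7695,-0.6387); ey = (0.6387,0.7695)
θ=103°: P = B + -2.61·ex + 3.36·ey = (-0.7620,8.1499)
θ=255°: B = A + 4.00·(cos255°, sin255°) = (-1.0353, -3.8637)
θ=255°: |BD| = 9.8267
θ=255°: circle(B,8.00) ∩ circle(D,3.00): a=7.7119, h=2.1278
θ=255°:   candidates: C₊=(5.2189,1.1249) cross=20.909; C₋=(6.8921,-2.7879) cross=-20.909
θ=255°:   branch - wants cross < 0 → take C=(6.8921,-2.7879) (cross=-20.909)
θ=255°: ex = (C−B)/|BC| = (0.9909,0.1345); ey = (-0.1345,0.9909)
θ=255°: P = B + -2.61·ex + 3.36·ey = (-4.0734,-0.8852)
θ=283°: B = A + 4.00·(cos283°, sin283°) = (0.8998, -3.8975)
θ=283°: |BD| = 8.0996
θ=283°: circle(B,8.00) ∩ circle(D,3.00): a=7.4450, h=2.9277
θ=283°:   candidates: C₊=(6.0174,2.2515) cross=23.713; C₋=(8.8350,-2.8814) cross=-23.713
θ=283°:   branch - wants cross < 0 → take C=(8.8350,-2.8814) (cross=-23.713)
θ=283°: ex = (C−B)/|BC| = (0.9919,0.1270); ey = (-0.1270,0.9919)
θ=283°: P = B + -2.61·ex + 3.36·ey = (-2.1158,-0.8962)

θ=61°: 2.96 7.63
θ=103°: -0.76 8.15
θ=255°: -4.07 -0.89
θ=283°: -2.12 -0.90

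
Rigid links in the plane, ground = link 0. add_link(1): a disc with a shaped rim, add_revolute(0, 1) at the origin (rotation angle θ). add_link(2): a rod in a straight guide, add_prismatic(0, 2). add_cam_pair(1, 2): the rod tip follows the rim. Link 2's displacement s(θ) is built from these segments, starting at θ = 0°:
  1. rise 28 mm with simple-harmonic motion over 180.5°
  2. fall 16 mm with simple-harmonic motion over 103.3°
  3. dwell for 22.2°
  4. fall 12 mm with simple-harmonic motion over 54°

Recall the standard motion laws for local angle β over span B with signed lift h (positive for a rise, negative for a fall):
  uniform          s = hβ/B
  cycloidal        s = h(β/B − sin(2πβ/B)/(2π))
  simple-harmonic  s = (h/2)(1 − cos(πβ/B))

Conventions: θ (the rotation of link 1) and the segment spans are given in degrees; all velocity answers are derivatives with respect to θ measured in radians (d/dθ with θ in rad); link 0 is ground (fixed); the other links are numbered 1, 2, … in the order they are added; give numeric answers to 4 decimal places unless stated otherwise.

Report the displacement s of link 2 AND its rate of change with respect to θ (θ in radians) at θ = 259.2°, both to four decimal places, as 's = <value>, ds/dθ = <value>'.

segment 1 (0° to 180.5°, simple-harmonic, h = 28) is passed completely: s = 0.0000 + (28) = 28.0000
θ = 259.2° falls in segment 2 (180.5° to 283.8°, simple-harmonic, h = -16): β = 259.2 − 180.5 = 78.7°, B = 103.3°; Δs = -16/2·(1 − cos(π·0.7619)) = -13.8636; s = 28.0000 − 13.8636 = 14.1364
velocity in seg [180.5°–283.8°] (simple-harmonic), θ in radians: β = 78.7° = 1.3736 rad, B = 103.3° = 1.8029 rad; ds/dθ = (πh/(2B)) sin(πβ/B) = (π·(-16)/(2·1.8029)) sin(π·0.7619) = -9.483075 mm/rad

s = 14.1364, ds/dθ = -9.4831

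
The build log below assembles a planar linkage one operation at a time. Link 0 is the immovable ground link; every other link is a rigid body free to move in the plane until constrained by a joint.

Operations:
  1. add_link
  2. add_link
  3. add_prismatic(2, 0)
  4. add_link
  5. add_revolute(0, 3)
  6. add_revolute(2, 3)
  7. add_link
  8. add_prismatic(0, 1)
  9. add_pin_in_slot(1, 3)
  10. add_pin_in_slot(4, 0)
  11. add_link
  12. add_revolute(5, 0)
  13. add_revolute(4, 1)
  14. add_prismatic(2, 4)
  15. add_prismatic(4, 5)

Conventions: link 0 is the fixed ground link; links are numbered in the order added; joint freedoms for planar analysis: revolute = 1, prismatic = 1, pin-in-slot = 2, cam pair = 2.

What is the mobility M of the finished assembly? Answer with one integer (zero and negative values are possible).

ground; <1,0,0>
#1 <2,0,0>
#2 <3,0,0>
P:2↔0 J1 <3,1,0>
#3 <4,1,0>
R:0↔3 J1 <4,2,0>
R:2↔3 J1 <4,3,0>
#4 <5,3,0>
P:0↔1 J1 <5,4,0>
PS:1↔3 J2 <5,4,1>
PS:4↔0 J2 <5,4,2>
#5 <6,4,2>
R:5↔0 J1 <6,5,2>
R:4↔1 J1 <6,6,2>
P:2↔4 J1 <6,7,2>
P:4↔5 J1 <6,8,2>
3×5 − 2×8 − 1×2 = -3

M = -3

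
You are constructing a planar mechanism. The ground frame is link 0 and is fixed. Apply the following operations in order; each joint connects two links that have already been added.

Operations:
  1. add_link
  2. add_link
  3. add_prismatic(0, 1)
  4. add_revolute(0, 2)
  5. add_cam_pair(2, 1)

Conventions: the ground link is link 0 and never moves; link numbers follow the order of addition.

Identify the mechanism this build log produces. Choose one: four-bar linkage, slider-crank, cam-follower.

links: 3 (incl. ground); joints: 1 revolute, 1 prismatic, 1 higher (cam) pair, forming one closed loop
3 links, revolute + prismatic + higher pair in one loop → cam-follower

cam-follower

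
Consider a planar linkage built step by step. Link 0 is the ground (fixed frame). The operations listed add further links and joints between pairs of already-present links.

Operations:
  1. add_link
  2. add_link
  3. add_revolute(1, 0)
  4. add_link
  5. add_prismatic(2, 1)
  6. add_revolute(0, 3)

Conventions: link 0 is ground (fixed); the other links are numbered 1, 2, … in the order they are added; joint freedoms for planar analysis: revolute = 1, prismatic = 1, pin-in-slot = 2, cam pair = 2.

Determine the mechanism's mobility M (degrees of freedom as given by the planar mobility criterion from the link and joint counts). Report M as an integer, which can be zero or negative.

ground; <1,0,0>
#1 <2,0,0>
#2 <3,0,0>
R:1↔0 J1 <3,1,0>
#3 <4,1,0>
P:2↔1 J1 <4,2,0>
R:0↔3 J1 <4,3,0>
3×3 − 2×3 − 1×0 = 3

M = 3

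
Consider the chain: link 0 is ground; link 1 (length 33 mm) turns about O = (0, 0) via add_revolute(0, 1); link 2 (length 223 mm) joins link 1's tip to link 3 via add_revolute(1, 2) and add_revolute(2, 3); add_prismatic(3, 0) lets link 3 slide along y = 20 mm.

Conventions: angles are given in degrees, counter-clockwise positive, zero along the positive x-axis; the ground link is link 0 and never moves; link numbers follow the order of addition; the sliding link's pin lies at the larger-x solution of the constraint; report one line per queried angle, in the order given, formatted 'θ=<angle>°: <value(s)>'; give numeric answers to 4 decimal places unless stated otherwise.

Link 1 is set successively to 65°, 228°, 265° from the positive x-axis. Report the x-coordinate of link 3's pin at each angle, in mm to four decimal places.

geometry: r = 33 mm, L = 223 mm, e = 20 mm
θ=65°: crank pin P = (r cos θ, r sin θ) = (13.946403, 29.908157)
θ=65°: h = r sin θ − e = 29.908157 − 20 = 9.908157
θ=65°: x = r cos θ + √(L² − h²) = 13.946403 + 222.779776 = 236.726178
θ=228°: crank pin P = (r cos θ, r sin θ) = (-22.081310, -24.523779)
θ=228°: h = r sin θ − e = -24.523779 − 20 = -44.523779
θ=228°: x = r cos θ + √(L² − h²) = -22.081310 + 218.510030 = 196.428720
θ=265°: crank pin P = (r cos θ, r sin θ) = (-2.876140, -32.874425)
θ=265°: h = r sin θ − e = -32.874425 − 20 = -52.874425
θ=265°: x = r cos θ + √(L² − h²) = -2.876140 + 216.640936 = 213.764797

θ=65°: 236.7262
θ=228°: 196.4287
θ=265°: 213.7648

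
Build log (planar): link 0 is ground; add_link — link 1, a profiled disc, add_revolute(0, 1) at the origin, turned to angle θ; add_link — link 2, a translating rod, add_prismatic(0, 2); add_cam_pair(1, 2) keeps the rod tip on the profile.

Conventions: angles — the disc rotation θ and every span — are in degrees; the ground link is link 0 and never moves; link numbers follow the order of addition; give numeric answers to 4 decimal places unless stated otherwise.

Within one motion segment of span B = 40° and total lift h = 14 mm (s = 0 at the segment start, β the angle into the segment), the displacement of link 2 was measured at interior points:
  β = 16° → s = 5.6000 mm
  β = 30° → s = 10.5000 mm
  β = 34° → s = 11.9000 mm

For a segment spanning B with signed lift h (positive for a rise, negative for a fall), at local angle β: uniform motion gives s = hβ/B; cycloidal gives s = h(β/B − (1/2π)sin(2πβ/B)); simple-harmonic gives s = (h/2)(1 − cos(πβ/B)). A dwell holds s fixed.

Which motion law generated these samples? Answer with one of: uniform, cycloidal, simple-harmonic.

candidates at β/B = r: uniform s = h·r (linear in β); cycloidal s = h·(r − sin(2πr)/(2π)); simple-harmonic s = (h/2)(1 − cos(πr))
β=16°: printed 5.6000 | uniform 5.6000, cycloidal 4.2903, simple-harmonic 4.8369
β=30°: printed 10.5000 | uniform 10.5000, cycloidal 12.7282, simple-harmonic 11.9497
β=34°: printed 11.9000 | uniform 11.9000, cycloidal 13.7026, simple-harmonic 13.2370
only one law matches every sample → uniform

uniform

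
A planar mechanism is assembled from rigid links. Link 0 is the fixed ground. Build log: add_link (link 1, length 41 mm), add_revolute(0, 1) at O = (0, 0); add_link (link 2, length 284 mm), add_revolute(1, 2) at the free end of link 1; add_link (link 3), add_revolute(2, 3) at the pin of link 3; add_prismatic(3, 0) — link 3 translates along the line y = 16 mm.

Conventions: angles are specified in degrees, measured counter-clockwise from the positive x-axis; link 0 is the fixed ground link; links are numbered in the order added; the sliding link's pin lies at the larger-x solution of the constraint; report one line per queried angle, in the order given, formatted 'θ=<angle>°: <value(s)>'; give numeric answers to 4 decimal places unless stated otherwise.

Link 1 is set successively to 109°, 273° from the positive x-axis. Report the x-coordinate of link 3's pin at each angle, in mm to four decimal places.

geometry: r = 41 mm, L = 284 mm, e = 16 mm
θ=109°: crank pin P = (r cos θ, r sin θ) = (-13.348294, 38.766262)
θ=109°: h = r sin θ − e = 38.766262 − 16 = 22.766262
θ=109°: x = r cos θ + √(L² − h²) = -13.348294 + 283.086025 = 269.737730
θ=273°: crank pin P = (r cos θ, r sin θ) = (2.145774, -40.943811)
θ=273°: h = r sin θ − e = -40.943811 − 16 = -56.943811
θ=273°: x = r cos θ + √(L² − h²) = 2.145774 + 278.232641 = 280.378415

θ=109°: 269.7377
θ=273°: 280.3784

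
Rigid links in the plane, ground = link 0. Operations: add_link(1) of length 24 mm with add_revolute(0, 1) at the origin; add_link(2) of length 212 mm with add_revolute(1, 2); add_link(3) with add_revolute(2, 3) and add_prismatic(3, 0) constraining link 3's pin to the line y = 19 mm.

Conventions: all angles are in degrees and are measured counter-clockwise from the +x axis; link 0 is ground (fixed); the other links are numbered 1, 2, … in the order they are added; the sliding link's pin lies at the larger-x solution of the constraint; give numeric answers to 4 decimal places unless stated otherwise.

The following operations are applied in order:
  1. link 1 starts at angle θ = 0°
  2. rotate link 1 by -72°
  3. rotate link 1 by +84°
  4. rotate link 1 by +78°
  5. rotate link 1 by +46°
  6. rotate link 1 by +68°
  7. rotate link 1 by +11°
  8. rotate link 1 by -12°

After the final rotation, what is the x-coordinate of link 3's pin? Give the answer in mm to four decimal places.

geometry: r = 24 mm, L = 212 mm, e = 19 mm; θ starts at 0°
rotate link 1 by -72°: θ ← 0° -72° = -72°
rotate link 1 by +84°: θ ← -72° +84° = 12°
rotate link 1 by +78°: θ ← 12° +78° = 90°
rotate link 1 by +46°: θ ← 90° +46° = 136°
rotate link 1 by +68°: θ ← 136° +68° = 204°
rotate link 1 by +11°: θ ← 204° +11° = 215°
rotate link 1 by -12°: θ ← 215° -12° = 203°
crank pin P = (r cos θ, r sin θ) = (-22.092116, -9.377547)
h = r sin θ − e = -9.377547 − 19 = -28.377547
x = r cos θ + √(L² − h²) = -22.092116 + 210.092158 = 188.000041

188.0000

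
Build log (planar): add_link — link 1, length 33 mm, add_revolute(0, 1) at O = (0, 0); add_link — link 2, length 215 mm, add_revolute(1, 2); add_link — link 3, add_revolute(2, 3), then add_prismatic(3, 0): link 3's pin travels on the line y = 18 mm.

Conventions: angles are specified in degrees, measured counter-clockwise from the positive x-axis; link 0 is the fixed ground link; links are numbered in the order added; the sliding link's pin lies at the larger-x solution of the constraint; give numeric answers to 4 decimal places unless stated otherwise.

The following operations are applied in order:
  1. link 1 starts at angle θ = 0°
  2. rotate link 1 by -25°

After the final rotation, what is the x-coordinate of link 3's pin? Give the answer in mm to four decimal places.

geometry: r = 33 mm, L = 215 mm, e = 18 mm; θ starts at 0°
rotate link 1 by -25°: θ ← 0° -25° = -25°
crank pin P = (r cos θ, r sin θ) = (29.908157, -13.946403)
h = r sin θ − e = -13.946403 − 18 = -31.946403
x = r cos θ + √(L² − h²) = 29.908157 + 212.613328 = 242.521485

242.5215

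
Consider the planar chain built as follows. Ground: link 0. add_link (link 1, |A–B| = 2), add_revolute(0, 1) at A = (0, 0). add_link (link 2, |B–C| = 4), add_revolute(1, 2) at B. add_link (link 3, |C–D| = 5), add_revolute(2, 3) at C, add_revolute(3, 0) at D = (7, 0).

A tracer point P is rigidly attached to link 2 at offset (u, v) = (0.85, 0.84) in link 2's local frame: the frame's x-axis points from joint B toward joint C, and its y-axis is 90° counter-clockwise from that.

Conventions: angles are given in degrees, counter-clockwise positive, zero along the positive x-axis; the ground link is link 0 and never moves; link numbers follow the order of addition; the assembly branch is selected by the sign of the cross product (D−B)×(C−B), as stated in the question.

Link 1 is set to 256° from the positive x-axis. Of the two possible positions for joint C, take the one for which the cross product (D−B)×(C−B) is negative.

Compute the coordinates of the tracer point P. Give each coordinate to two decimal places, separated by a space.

A=(0,0), D=(7.00,0)
B = A + 2.00·(cos256°, sin256°) = (-0.4838, -1.9406)
|BD| = 7.7314
circle(B,4.00) ∩ circle(D,5.00): a=3.2836, h=2.2842
  candidates: C₊=(2.1213,1.0947) cross=17.660; C₋=(3.2680,-3.3275) cross=-17.660
  branch - wants cross < 0 → take C=(3.2680,-3.3275) (cross=-17.660)
ex = (C−B)/|BC| = (0.9380,-0.3467); ey = (0.3467,0.9380)
P = B + 0.85·ex + 0.84·ey = (0.6047,-1.4474)

0.60 -1.45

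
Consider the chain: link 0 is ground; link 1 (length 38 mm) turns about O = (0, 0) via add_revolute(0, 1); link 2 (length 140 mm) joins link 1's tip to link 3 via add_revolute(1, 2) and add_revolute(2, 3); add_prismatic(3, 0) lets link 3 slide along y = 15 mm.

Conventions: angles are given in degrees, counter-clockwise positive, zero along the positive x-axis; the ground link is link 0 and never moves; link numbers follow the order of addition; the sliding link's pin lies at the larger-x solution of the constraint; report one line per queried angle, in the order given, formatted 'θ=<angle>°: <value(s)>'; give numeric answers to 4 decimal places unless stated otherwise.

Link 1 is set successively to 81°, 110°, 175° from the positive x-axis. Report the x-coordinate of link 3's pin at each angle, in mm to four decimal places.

geometry: r = 38 mm, L = 140 mm, e = 15 mm
θ=81°: crank pin P = (r cos θ, r sin θ) = (5.944510, 37.532157)
θ=81°: h = r sin θ − e = 37.532157 − 15 = 22.532157
θ=81°: x = r cos θ + √(L² − h²) = 5.944510 + 138.174896 = 144.119406
θ=110°: crank pin P = (r cos θ, r sin θ) = (-12.996765, 35.708320)
θ=110°: h = r sin θ − e = 35.708320 − 15 = 20.708320
θ=110°: x = r cos θ + √(L² − h²) = -12.996765 + 138.459978 = 125.463213
θ=175°: crank pin P = (r cos θ, r sin θ) = (-37.855399, 3.311918)
θ=175°: h = r sin θ − e = 3.311918 − 15 = -11.688082
θ=175°: x = r cos θ + √(L² − h²) = -37.855399 + 139.511250 = 101.655851

θ=81°: 144.1194
θ=110°: 125.4632
θ=175°: 101.6559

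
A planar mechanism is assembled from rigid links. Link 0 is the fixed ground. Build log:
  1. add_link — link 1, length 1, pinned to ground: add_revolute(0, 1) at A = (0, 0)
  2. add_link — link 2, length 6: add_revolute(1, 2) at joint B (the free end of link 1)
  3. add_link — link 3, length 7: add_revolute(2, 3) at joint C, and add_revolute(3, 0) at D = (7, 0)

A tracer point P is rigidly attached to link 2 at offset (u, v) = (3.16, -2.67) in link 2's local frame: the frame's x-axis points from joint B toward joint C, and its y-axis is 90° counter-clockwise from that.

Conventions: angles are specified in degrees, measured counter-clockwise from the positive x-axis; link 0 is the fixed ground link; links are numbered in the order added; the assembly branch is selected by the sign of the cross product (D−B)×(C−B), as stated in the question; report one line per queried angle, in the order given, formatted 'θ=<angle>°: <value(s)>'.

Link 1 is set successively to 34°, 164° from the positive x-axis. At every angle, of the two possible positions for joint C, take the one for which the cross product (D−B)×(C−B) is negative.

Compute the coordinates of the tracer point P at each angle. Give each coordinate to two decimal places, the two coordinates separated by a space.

A=(0,0), D=(7.00,0)
θ=34°: B = A + 1.00·(cos34°, sin34°) = (0.8290, 0.5592)
θ=34°: |BD| = 6.1962
θ=34°: circle(B,6.00) ∩ circle(D,7.00): a=2.0491, h=5.6393
θ=34°:   candidates: C₊=(3.3787,5.9905) cross=34.942; C₋=(2.3609,-5.2420) cross=-34.942
θ=34°:   branch - wants cross < 0 → take C=(2.3609,-5.2420) (cross=-34.942)
θ=34°: ex = (C−B)/|BC| = (0.2553,-0.9669); ey = (0.9669,0.2553)
θ=34°: P = B + 3.16·ex + -2.67·ey = (-0.9457,-3.1777)
θ=164°: B = A + 1.00·(cos164°, sin164°) = (-0.9613, 0.2756)
θ=164°: |BD| = 7.9660
θ=164°: circle(B,6.00) ∩ circle(D,7.00): a=3.1671, h=5.0961
θ=164°:   candidates: C₊=(2.3802,5.2591) cross=40.595; C₋=(2.0276,-4.9270) cross=-40.595
θ=164°:   branch - wants cross < 0 → take C=(2.0276,-4.9270) (cross=-40.595)
θ=164°: ex = (C−B)/|BC| = (0.4981,-0.8671); ey = (0.8671,0.4981)
θ=164°: P = B + 3.16·ex + -2.67·ey = (-1.7023,-3.7944)

θ=34°: -0.95 -3.18
θ=164°: -1.70 -3.79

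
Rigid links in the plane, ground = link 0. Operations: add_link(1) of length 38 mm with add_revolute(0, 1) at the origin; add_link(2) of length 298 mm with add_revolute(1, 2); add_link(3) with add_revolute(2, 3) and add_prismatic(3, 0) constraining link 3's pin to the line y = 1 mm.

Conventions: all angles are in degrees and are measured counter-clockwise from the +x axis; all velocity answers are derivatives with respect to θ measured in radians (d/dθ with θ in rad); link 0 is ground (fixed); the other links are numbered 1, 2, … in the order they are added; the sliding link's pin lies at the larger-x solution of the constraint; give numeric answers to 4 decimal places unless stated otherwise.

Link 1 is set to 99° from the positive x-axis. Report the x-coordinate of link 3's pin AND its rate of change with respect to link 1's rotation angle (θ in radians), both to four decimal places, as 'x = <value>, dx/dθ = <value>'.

geometry: r = 38 mm, L = 298 mm, e = 1 mm
crank pin P = (r cos θ, r sin θ) = (-5.944510, 37.532157)
h = r sin θ − e = 37.532157 − 1 = 36.532157
x = r cos θ + √(L² − h²) = -5.944510 + 295.752264 = 289.807754
dx/dθ = −r sin θ − h·r cos θ/√(L² − h²) (θ in radians; h = 36.532157) = -36.797874

x = 289.8078, dx/dθ = -36.7979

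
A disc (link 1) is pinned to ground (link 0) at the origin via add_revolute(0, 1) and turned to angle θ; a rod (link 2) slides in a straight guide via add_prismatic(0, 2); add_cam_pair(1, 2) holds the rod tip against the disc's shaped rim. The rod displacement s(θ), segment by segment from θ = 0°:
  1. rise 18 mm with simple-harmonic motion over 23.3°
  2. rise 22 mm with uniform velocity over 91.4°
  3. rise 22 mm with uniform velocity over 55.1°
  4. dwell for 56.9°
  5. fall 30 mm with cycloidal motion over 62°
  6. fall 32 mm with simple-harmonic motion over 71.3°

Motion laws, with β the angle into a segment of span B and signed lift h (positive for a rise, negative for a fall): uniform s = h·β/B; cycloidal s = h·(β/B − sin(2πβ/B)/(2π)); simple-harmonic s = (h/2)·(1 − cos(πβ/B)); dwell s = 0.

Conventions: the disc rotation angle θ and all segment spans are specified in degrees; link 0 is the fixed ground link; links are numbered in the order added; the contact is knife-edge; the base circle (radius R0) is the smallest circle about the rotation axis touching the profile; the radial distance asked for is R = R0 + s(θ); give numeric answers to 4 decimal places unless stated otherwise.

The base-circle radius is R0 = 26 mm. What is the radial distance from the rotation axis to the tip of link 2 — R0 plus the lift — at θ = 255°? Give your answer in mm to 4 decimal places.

segment 1 (0° to 23.3°, simple-harmonic, h = 18) is passed completely: s = 0.0000 + (18) = 18.0000
segment 2 (23.3° to 114.7°, uniform, h = 22) is passed completely: s = 18.0000 + (22) = 40.0000
segment 3 (114.7° to 169.8°, uniform, h = 22) is passed completely: s = 40.0000 + (22) = 62.0000
segment 4 (169.8° to 226.7°, dwell): s unchanged at 62.0000
θ = 255° falls in segment 5 (226.7° to 288.7°, cycloidal, h = -30): β = 255 − 226.7 = 28.3°, B = 62°; Δs = -30·(0.4565 − sin(2π·0.4565)/(2π)) = -12.4033; s = 62.0000 − 12.4033 = 49.5967
R = R0 + s = 26 + 49.5967 = 75.5967

75.5967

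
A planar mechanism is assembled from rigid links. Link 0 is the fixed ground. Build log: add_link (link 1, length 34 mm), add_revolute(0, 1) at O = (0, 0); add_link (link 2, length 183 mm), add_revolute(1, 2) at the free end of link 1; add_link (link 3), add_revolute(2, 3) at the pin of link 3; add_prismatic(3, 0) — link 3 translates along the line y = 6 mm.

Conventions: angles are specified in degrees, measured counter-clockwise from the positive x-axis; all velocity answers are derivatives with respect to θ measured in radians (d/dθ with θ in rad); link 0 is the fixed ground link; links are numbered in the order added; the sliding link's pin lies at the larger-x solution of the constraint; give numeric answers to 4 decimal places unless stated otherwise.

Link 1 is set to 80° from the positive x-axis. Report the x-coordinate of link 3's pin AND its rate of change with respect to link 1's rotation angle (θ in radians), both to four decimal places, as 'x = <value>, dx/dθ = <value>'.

geometry: r = 34 mm, L = 183 mm, e = 6 mm
crank pin P = (r cos θ, r sin θ) = (5.904038, 33.483464)
h = r sin θ − e = 33.483464 − 6 = 27.483464
x = r cos θ + √(L² − h²) = 5.904038 + 180.924457 = 186.828495
dx/dθ = −r sin θ − h·r cos θ/√(L² − h²) (θ in radians; h = 27.483464) = -34.380321

x = 186.8285, dx/dθ = -34.3803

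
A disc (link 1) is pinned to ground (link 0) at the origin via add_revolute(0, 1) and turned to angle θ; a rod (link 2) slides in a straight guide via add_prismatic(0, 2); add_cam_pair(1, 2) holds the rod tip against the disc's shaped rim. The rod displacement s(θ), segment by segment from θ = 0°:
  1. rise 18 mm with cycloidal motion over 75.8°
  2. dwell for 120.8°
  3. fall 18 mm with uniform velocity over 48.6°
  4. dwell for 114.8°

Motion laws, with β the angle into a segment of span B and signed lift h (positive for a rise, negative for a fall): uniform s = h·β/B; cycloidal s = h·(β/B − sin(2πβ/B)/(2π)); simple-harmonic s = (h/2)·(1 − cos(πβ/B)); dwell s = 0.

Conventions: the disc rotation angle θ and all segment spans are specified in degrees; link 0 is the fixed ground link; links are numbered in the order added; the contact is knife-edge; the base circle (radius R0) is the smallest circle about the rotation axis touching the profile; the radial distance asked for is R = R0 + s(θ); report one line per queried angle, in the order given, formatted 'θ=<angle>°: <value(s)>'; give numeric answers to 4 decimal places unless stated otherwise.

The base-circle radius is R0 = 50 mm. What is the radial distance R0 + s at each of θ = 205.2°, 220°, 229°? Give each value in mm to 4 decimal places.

segment 1 (0° to 75.8°, cycloidal, h = 18) is passed completely: s = 0.0000 + (18) = 18.0000
segment 2 (75.8° to 196.6°, dwell): s unchanged at 18.0000
θ = 205.2° falls in segment 3 (196.6° to 245.2°, uniform, h = -18): β = 205.2 − 196.6 = 8.6°, B = 48.6°; Δs = -18·8.6/48.6 = -3.1852; s = 18.0000 − 3.1852 = 14.8148
θ = 220° falls in segment 3 (196.6° to 245.2°, uniform, h = -18): β = 220 − 196.6 = 23.4°, B = 48.6°; Δs = -18·23.4/48.6 = -8.6667; s = 18.0000 − 8.6667 = 9.3333
θ = 229° falls in segment 3 (196.6° to 245.2°, uniform, h = -18): β = 229 − 196.6 = 32.4°, B = 48.6°; Δs = -18·32.4/48.6 = -12.0000; s = 18.0000 − 12.0000 = 6.0000
θ=205.2°: R = R0 + s = 50 + 14.8148 = 64.8148
θ=220°: R = R0 + s = 50 + 9.3333 = 59.3333
θ=229°: R = R0 + s = 50 + 6.0000 = 56.0000

θ=205.2°: 64.8148
θ=220°: 59.3333
θ=229°: 56.0000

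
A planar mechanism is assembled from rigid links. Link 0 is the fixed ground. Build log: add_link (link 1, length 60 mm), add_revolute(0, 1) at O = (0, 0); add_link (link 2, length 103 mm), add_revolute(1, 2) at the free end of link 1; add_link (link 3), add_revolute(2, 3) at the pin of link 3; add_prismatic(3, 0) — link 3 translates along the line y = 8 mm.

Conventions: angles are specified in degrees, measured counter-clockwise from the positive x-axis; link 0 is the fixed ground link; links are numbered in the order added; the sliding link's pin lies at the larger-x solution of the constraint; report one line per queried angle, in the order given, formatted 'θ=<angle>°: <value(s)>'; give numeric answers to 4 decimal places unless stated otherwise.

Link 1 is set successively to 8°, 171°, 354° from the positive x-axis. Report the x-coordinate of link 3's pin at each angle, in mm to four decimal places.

geometry: r = 60 mm, L = 103 mm, e = 8 mm
θ=8°: crank pin P = (r cos θ, r sin θ) = (59.416084, 8.350386)
θ=8°: h = r sin θ − e = 8.350386 − 8 = 0.350386
θ=8°: x = r cos θ + √(L² − h²) = 59.416084 + 102.999404 = 162.415488
θ=171°: crank pin P = (r cos θ, r sin θ) = (-59.261300, 9.386068)
θ=171°: h = r sin θ − e = 9.386068 − 8 = 1.386068
θ=171°: x = r cos θ + √(L² − h²) = -59.261300 + 102.990673 = 43.729373
θ=354°: crank pin P = (r cos θ, r sin θ) = (59.671314, -6.271708)
θ=354°: h = r sin θ − e = -6.271708 − 8 = -14.271708
θ=354°: x = r cos θ + √(L² − h²) = 59.671314 + 102.006462 = 161.677776

θ=8°: 162.4155
θ=171°: 43.7294
θ=354°: 161.6778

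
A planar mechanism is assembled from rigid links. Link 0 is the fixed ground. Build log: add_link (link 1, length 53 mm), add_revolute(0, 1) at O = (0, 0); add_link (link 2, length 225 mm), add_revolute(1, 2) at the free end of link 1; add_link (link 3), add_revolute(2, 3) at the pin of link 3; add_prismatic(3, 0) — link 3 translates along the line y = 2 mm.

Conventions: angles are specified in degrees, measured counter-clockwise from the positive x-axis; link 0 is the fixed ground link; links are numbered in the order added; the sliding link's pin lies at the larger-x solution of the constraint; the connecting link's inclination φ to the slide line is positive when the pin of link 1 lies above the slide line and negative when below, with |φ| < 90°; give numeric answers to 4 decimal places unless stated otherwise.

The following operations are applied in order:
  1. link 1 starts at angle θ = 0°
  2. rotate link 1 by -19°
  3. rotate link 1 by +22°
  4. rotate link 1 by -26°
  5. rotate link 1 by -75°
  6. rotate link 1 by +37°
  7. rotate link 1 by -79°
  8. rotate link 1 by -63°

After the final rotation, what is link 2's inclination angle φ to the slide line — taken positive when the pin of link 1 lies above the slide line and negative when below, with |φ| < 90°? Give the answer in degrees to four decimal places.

geometry: r = 53 mm, L = 225 mm, e = 2 mm; θ starts at 0°
rotate link 1 by -19°: θ ← 0° -19° = -19°
rotate link 1 by +22°: θ ← -19° +22° = 3°
rotate link 1 by -26°: θ ← 3° -26° = -23°
rotate link 1 by -75°: θ ← -23° -75° = -98°
rotate link 1 by +37°: θ ← -98° +37° = -61°
rotate link 1 by -79°: θ ← -61° -79° = -140°
rotate link 1 by -63°: θ ← -140° -63° = -203°
h = r sin θ − e = 20.708750 − 2 = 18.708750
sin φ = h / L = 18.708750 / 225 = 0.08315000
φ = arcsin(0.08315000) = 4.769651°

4.7697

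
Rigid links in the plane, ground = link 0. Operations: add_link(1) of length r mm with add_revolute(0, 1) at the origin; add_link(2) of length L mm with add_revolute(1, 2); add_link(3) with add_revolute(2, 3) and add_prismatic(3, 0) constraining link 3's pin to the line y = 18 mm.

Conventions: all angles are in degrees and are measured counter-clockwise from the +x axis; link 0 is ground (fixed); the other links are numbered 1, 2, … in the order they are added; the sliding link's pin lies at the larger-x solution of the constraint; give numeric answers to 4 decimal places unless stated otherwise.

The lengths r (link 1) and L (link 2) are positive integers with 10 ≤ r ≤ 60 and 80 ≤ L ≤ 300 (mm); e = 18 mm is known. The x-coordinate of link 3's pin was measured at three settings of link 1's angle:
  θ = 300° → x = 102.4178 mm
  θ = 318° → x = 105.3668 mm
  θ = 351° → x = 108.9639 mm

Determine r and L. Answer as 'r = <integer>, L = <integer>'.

constraint per measurement: (x − r cos θ)² + (r sin θ − e)² = L²
subtracting the θ₁ and θ₂ equations cancels the r² and L² terms:
r = (x₁² − x₂²) / (2[(x₁cos θ₁ + e sin θ₁) − (x₂cos θ₂ + e sin θ₂)]) = 9.9999 → r = 10
L² = (x₁ − r cos θ₁)² + (r sin θ₁ − e)² = 10200.9969 → L = 101.0000 → L = 101
check at θ₃=351°: x = 108.9639 (printed 108.9639) ✓

r = 10, L = 101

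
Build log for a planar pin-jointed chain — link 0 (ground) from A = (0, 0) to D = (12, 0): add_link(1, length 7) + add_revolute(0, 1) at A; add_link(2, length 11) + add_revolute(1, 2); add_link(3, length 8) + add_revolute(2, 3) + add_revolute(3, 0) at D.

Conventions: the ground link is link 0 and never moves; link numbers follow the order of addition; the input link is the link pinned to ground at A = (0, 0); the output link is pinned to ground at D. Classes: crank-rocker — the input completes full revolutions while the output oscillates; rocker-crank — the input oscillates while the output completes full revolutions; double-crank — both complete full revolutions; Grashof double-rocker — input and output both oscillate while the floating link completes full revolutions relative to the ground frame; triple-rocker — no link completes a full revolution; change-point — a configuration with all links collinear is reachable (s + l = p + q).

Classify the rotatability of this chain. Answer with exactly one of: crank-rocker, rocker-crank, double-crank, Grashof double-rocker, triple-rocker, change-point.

lengths: ground=12, input=7, coupler=11, output=8
sorted: s=7 (shortest), l=12 (longest), p+q=19
s + l = 19 vs p + q = 19
s + l = p + q → change-point (collinear configuration reachable)

change-point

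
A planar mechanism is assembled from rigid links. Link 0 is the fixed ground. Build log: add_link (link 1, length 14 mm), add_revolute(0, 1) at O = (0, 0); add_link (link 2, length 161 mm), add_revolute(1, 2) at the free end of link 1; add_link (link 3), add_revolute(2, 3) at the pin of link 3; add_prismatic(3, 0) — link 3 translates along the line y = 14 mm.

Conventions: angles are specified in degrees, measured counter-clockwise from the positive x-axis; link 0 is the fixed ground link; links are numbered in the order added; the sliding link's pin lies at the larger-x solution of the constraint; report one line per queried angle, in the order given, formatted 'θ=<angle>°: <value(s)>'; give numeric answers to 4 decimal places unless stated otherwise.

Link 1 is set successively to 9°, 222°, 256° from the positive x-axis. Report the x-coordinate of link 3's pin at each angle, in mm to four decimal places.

geometry: r = 14 mm, L = 161 mm, e = 14 mm
θ=9°: crank pin P = (r cos θ, r sin θ) = (13.827637, 2.190083)
θ=9°: h = r sin θ − e = 2.190083 − 14 = -11.809917
θ=9°: x = r cos θ + √(L² − h²) = 13.827637 + 160.566266 = 174.393903
θ=222°: crank pin P = (r cos θ, r sin θ) = (-10.404028, -9.367828)
θ=222°: h = r sin θ − e = -9.367828 − 14 = -23.367828
θ=222°: x = r cos θ + √(L² − h²) = -10.404028 + 159.295149 = 148.891122
θ=256°: crank pin P = (r cos θ, r sin θ) = (-3.386907, -13.584140)
θ=256°: h = r sin θ − e = -13.584140 − 14 = -27.584140
θ=256°: x = r cos θ + √(L² − h²) = -3.386907 + 158.619404 = 155.232497

θ=9°: 174.3939
θ=222°: 148.8911
θ=256°: 155.2325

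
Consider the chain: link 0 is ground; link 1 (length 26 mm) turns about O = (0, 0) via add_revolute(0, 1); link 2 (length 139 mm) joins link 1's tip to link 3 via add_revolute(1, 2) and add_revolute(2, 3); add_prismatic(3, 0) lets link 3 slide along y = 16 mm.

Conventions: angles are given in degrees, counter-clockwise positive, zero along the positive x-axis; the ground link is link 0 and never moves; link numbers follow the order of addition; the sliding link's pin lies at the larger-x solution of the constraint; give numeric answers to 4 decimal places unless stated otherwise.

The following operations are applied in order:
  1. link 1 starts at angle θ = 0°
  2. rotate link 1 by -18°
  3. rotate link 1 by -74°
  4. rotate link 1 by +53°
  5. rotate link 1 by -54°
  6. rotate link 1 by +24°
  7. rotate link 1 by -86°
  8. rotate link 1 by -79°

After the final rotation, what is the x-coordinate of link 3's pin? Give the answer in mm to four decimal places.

geometry: r = 26 mm, L = 139 mm, e = 16 mm; θ starts at 0°
rotate link 1 by -18°: θ ← 0° -18° = -18°
rotate link 1 by -74°: θ ← -18° -74° = -92°
rotate link 1 by +53°: θ ← -92° +53° = -39°
rotate link 1 by -54°: θ ← -39° -54° = -93°
rotate link 1 by +24°: θ ← -93° +24° = -69°
rotate link 1 by -86°: θ ← -69° -86° = -155°
rotate link 1 by -79°: θ ← -155° -79° = -234°
crank pin P = (r cos θ, r sin θ) = (-15.282417, 21.034442)
h = r sin θ − e = 21.034442 − 16 = 5.034442
x = r cos θ + √(L² − h²) = -15.282417 + 138.908799 = 123.626382

123.6264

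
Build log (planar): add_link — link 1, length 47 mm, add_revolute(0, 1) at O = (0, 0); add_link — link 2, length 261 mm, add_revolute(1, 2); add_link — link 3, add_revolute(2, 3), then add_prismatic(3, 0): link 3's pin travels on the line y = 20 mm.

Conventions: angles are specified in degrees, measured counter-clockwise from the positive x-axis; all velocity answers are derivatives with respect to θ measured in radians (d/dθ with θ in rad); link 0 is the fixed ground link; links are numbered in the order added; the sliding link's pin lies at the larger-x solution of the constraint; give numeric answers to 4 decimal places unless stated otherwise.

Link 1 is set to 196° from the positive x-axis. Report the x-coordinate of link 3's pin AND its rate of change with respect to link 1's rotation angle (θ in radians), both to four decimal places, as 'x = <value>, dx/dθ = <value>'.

geometry: r = 47 mm, L = 261 mm, e = 20 mm
crank pin P = (r cos θ, r sin θ) = (-45.179300, -12.954956)
h = r sin θ − e = -12.954956 − 20 = -32.954956
x = r cos θ + √(L² − h²) = -45.179300 + 258.911125 = 213.731826
dx/dθ = −r sin θ − h·r cos θ/√(L² − h²) (θ in radians; h = -32.954956) = 7.204404

x = 213.7318, dx/dθ = 7.2044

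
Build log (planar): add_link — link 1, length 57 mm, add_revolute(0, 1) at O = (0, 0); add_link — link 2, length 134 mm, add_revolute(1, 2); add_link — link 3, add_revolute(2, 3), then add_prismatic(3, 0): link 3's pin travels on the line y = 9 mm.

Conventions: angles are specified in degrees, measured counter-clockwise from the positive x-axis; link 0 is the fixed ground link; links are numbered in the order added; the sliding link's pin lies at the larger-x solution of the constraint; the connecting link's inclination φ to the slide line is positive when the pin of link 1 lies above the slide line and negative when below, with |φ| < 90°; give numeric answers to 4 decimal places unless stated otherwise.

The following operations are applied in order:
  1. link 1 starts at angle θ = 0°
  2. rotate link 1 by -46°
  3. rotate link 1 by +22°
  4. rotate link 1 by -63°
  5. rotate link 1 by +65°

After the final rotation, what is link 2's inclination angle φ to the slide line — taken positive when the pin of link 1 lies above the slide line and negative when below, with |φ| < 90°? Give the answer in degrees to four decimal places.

geometry: r = 57 mm, L = 134 mm, e = 9 mm; θ starts at 0°
rotate link 1 by -46°: θ ← 0° -46° = -46°
rotate link 1 by +22°: θ ← -46° +22° = -24°
rotate link 1 by -63°: θ ← -24° -63° = -87°
rotate link 1 by +65°: θ ← -87° +65° = -22°
h = r sin θ − e = -21.352576 − 9 = -30.352576
sin φ = h / L = -30.352576 / 134 = -0.22651176
φ = arcsin(-0.22651176) = -13.091791°

-13.0918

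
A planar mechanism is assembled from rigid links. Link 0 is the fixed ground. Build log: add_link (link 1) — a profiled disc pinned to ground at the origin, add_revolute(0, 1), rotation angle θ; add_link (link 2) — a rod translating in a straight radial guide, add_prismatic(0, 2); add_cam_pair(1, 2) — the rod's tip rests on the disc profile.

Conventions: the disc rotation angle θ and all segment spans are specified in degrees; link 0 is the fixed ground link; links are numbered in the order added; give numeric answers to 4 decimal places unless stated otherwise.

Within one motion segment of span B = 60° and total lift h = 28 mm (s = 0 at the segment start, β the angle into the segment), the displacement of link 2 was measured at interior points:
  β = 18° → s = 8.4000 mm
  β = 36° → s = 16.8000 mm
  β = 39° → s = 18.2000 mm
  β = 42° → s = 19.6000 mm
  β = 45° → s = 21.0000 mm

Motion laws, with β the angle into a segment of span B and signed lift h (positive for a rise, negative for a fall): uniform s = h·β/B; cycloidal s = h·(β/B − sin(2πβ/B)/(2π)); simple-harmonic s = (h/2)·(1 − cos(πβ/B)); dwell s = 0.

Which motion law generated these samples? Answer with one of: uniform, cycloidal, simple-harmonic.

candidates at β/B = r: uniform s = h·r (linear in β); cycloidal s = h·(r − sin(2πr)/(2π)); simple-harmonic s = (h/2)(1 − cos(πr))
β=18°: printed 8.4000 | uniform 8.4000, cycloidal 4.1618, simple-harmonic 5.7710
β=36°: printed 16.8000 | uniform 16.8000, cycloidal 19.4194, simple-harmonic 18.3262
β=39°: printed 18.2000 | uniform 18.2000, cycloidal 21.8053, simple-harmonic 20.3559
β=42°: printed 19.6000 | uniform 19.6000, cycloidal 23.8382, simple-harmonic 22.2290
β=45°: printed 21.0000 | uniform 21.0000, cycloidal 25.4563, simple-harmonic 23.8995
only one law matches every sample → uniform

uniform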